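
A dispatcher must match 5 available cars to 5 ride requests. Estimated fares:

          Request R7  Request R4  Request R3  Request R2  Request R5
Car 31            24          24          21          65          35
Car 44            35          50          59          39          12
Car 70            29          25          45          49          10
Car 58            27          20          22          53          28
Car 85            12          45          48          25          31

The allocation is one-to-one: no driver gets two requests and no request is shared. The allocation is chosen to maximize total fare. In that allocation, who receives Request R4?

Car 85 receives Request R4.

Optimal: Car 31→Request R2 ($65), Car 44→Request R3 ($59), Car 70→Request R7 ($29), Car 58→Request R5 ($28), Car 85→Request R4 ($45) — total 65+59+29+28+45 = $226.
Column-greedy (each request in turn goes to its best remaining driver) gives $218, worse by 8.
Swapping Car 44↔Car 70 (Car 44→Request R7 $35, Car 70→Request R3 $45) loses 8.
Checked against all permutations: $226 is optimal.
Car 85's own top request is Request R3 ($48), but forcing Car 85→Request R3 and reassigning the rest optimally gives only $220 — worse by 6.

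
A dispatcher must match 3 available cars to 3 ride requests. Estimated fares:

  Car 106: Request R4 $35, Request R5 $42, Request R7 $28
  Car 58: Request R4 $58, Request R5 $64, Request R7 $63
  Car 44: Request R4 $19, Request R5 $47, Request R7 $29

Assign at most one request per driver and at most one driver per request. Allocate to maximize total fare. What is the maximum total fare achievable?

Max total: $145

Optimal: Car 106→Request R4 ($35), Car 58→Request R7 ($63), Car 44→Request R5 ($47) — total 35+63+47 = $145.
Column-greedy (each request in turn goes to its best remaining driver) gives $133, worse by 12.
Next-best assignment: Car 106→Request R7, Car 58→Request R4, Car 44→Request R5 = $133.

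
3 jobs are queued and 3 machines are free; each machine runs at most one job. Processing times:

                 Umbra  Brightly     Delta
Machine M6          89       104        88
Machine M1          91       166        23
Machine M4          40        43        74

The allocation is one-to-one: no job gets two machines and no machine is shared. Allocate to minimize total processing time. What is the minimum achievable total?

Optimal: Umbra→Machine M6 (89 min), Brightly→Machine M4 (43 min), Delta→Machine M1 (23 min) — total 89+43+23 = 155 min.
Column-greedy (each machine in turn goes to its cheapest remaining job) gives 222 min, worse by 67.
No other one-to-one assignment undercuts 155 min.

Minimum total: 155 min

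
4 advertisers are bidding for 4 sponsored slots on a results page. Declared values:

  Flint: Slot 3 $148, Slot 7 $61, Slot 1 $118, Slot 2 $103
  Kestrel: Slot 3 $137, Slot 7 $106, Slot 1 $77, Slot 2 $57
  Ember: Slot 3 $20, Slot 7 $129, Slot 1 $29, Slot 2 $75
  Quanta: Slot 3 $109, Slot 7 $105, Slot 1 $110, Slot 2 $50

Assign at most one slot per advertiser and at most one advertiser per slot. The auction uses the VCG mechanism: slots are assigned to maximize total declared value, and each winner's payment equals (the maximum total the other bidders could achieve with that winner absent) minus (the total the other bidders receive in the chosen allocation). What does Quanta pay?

Quanta pays $15.

Efficient allocation: Flint→Slot 2 ($103), Kestrel→Slot 3 ($137), Ember→Slot 7 ($129), Quanta→Slot 1 ($110); total welfare W = $479.
Quanta receives Slot 1 at value $110, so the others get W − 110 = $369.
Without Quanta: best allocation of the remaining 3 bidders over all 4 slots is Flint→Slot 1 ($118), Kestrel→Slot 3 ($137), Ember→Slot 7 ($129), total $384.
VCG payment = (others' best without Quanta) − (others' welfare with Quanta) = 384 − 369 = $15.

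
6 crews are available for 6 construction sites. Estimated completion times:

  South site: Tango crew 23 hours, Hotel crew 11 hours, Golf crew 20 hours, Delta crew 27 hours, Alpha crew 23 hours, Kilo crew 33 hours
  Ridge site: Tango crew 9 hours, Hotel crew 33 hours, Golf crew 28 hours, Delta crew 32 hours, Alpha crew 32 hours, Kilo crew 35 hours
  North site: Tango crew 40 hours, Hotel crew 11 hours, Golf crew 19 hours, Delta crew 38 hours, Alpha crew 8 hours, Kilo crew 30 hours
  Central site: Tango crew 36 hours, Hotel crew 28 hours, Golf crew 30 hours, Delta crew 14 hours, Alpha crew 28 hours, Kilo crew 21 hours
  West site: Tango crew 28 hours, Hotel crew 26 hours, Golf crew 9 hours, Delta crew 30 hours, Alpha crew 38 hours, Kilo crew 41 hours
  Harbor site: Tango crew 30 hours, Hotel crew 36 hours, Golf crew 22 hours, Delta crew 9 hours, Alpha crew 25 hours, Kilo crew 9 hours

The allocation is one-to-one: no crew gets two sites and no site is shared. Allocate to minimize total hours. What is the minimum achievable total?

Min total: 60 hours

Optimal: Tango crew→Ridge site (9 hours), Hotel crew→South site (11 hours), Golf crew→West site (9 hours), Delta crew→Central site (14 hours), Alpha crew→North site (8 hours), Kilo crew→Harbor site (9 hours) — total 9+11+9+14+8+9 = 60 hours.
Min-entry greedy (repeatedly take the single cheapest remaining cell) gives 67 hours, worse by 7.
Swapping Hotel crew↔Golf crew (Hotel crew→West site 26 hours, Golf crew→South site 20 hours) adds 26.
No other one-to-one assignment undercuts 60 hours.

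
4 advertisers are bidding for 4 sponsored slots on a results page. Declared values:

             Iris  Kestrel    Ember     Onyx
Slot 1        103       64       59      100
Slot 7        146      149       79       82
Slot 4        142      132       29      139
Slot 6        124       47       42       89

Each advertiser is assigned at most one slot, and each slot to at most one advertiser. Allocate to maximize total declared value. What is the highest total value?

Optimal: Iris→Slot 6 ($124), Kestrel→Slot 7 ($149), Ember→Slot 1 ($59), Onyx→Slot 4 ($139) — total 124+149+59+139 = $471.
Column-greedy (each slot in turn goes to its best remaining advertiser) gives $433, worse by 38.
Next-best assignment: Iris→Slot 4, Kestrel→Slot 7, Ember→Slot 1, Onyx→Slot 6 = $439.
No other one-to-one assignment exceeds $471.

Max total: $471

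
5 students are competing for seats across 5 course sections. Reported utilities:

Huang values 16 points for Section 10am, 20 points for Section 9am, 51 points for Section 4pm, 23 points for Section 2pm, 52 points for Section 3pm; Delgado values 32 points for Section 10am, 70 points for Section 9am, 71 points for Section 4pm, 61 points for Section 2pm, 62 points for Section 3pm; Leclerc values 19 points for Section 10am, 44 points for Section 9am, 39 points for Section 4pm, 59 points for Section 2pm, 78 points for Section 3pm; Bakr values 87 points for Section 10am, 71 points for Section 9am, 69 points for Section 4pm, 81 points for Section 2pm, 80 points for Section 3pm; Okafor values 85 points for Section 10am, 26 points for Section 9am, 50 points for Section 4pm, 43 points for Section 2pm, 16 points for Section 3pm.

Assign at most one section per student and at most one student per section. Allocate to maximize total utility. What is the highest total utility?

Max total: 365 points

This is the linear assignment problem.
Optimal: Huang→Section 4pm (51 points), Delgado→Section 9am (70 points), Leclerc→Section 3pm (78 points), Bakr→Section 2pm (81 points), Okafor→Section 10am (85 points) — total 51+70+78+81+85 = 365 points.
Column-greedy (each section in turn goes to its best remaining student) gives 283 points, worse by 82.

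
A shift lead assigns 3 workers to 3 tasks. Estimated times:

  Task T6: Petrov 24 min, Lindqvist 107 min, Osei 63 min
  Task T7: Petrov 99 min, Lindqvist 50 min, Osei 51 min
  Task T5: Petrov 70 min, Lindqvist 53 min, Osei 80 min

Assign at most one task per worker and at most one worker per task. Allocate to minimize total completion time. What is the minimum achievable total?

Optimal: Petrov→Task T6 (24 min), Lindqvist→Task T5 (53 min), Osei→Task T7 (51 min) — total 24+53+51 = 128 min.
Row-greedy (each worker in turn takes its cheapest remaining task) gives 154 min, worse by 26.
Next-best assignment: Petrov→Task T6, Lindqvist→Task T7, Osei→Task T5 = 154 min.
No other one-to-one assignment undercuts 128 min.

Min total: 128 min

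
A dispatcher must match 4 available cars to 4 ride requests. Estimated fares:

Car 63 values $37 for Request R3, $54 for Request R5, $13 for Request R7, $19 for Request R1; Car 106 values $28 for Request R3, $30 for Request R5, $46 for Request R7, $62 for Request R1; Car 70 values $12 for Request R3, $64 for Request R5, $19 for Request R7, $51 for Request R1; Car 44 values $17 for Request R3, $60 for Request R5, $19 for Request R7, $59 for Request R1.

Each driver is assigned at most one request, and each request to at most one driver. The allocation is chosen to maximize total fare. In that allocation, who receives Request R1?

Car 44 receives Request R1.

This is the linear assignment problem.
Optimal: Car 63→Request R3 ($37), Car 106→Request R7 ($46), Car 70→Request R5 ($64), Car 44→Request R1 ($59) — total 37+46+64+59 = $206.
Max-entry greedy (repeatedly take the single best remaining cell) gives $182, worse by 24.
Next-best assignment: Car 63→Request R3, Car 106→Request R7, Car 70→Request R1, Car 44→Request R5 = $194.
Swapping Car 44↔Car 63 (Car 44→Request R3 $17, Car 63→Request R1 $19) loses 60.
Every other assignment is strictly worse.
Car 44's own top request is Request R5 ($60), but forcing Car 44→Request R5 and reassigning the rest optimally gives only $194 — worse by 12.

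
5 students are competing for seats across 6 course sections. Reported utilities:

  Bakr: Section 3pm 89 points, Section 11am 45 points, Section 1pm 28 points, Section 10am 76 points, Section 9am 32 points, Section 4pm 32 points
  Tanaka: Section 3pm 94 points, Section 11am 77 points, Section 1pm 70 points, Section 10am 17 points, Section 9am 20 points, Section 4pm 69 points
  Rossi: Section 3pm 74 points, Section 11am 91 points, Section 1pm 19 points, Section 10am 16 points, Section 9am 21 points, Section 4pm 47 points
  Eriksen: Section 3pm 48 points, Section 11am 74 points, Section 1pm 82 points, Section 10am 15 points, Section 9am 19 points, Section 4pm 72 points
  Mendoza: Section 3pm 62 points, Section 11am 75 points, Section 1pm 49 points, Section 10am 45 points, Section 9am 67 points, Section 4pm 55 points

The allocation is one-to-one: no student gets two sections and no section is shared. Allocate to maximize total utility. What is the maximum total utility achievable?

Max total: 410 points

Optimal: Bakr→Section 10am (76 points), Tanaka→Section 3pm (94 points), Rossi→Section 11am (91 points), Eriksen→Section 1pm (82 points), Mendoza→Section 9am (67 points) — total 76+94+91+82+67 = 410 points.
Row-greedy (each student in turn takes its best remaining section) gives 362 points, worse by 48.
Swapping Mendoza↔Rossi (Mendoza→Section 11am 75 points, Rossi→Section 9am 21 points) loses 62.
Every other assignment is strictly worse.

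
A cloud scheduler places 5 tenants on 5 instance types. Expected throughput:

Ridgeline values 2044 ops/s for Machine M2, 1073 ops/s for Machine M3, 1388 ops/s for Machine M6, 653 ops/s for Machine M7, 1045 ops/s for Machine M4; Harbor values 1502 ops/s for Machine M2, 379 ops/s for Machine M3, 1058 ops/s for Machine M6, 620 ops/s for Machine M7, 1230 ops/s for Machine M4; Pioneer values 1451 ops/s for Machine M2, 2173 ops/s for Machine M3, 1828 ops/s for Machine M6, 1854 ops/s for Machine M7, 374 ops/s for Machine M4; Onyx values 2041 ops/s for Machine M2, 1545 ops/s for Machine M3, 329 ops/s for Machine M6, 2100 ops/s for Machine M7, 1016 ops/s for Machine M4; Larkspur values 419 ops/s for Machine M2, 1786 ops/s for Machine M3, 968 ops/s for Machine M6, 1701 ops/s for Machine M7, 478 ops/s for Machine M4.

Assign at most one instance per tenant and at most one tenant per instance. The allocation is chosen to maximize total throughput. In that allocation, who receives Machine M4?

Optimal: Ridgeline→Machine M2 (2044 ops/s), Harbor→Machine M4 (1230 ops/s), Pioneer→Machine M6 (1828 ops/s), Onyx→Machine M7 (2100 ops/s), Larkspur→Machine M3 (1786 ops/s) — total 2044+1230+1828+2100+1786 = 8988 ops/s.
Column-greedy (each instance in turn goes to its best remaining tenant) gives 7853 ops/s, worse by 1135.
Swapping Ridgeline↔Harbor (Ridgeline→Machine M4 1045 ops/s, Harbor→Machine M2 1502 ops/s) loses 727.
Every other assignment is strictly worse.
Harbor's own top instance is Machine M2 (1502 ops/s), but forcing Harbor→Machine M2 and reassigning the rest optimally gives only 8261 ops/s — worse by 727.

Harbor receives Machine M4.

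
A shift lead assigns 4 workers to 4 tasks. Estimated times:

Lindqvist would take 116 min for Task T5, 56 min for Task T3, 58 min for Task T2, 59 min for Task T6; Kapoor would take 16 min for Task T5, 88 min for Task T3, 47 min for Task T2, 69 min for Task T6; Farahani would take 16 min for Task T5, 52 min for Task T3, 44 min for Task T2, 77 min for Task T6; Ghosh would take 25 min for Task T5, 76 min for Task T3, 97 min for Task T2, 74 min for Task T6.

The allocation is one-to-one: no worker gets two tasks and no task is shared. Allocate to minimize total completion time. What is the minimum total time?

Min total: 183 min

Optimal: Lindqvist→Task T6 (59 min), Kapoor→Task T2 (47 min), Farahani→Task T3 (52 min), Ghosh→Task T5 (25 min) — total 59+47+52+25 = 183 min.
Row-greedy (each worker in turn takes its cheapest remaining task) gives 190 min, worse by 7.
Next-best assignment: Lindqvist→Task T3, Kapoor→Task T5, Farahani→Task T2, Ghosh→Task T6 = 190 min.
No other one-to-one assignment undercuts 183 min.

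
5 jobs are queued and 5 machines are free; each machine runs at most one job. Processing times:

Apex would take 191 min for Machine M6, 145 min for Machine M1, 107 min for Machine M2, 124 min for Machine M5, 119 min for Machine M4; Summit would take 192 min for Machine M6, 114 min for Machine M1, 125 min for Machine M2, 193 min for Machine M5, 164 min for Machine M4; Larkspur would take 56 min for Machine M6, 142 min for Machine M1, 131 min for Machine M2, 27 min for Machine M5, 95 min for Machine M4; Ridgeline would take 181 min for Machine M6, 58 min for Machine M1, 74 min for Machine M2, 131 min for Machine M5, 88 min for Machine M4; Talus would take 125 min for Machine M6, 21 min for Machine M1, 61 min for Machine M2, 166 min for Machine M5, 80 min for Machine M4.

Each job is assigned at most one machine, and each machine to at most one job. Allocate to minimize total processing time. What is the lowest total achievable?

Minimum total: 414 min

This is a one-to-one assignment (minimum-cost bipartite matching).
Optimal: Apex→Machine M5 (124 min), Summit→Machine M2 (125 min), Larkspur→Machine M6 (56 min), Ridgeline→Machine M4 (88 min), Talus→Machine M1 (21 min) — total 124+125+56+88+21 = 414 min.
Next-best assignment: Apex→Machine M4, Summit→Machine M6, Larkspur→Machine M5, Ridgeline→Machine M2, Talus→Machine M1 = 433 min.
Every other assignment is strictly worse.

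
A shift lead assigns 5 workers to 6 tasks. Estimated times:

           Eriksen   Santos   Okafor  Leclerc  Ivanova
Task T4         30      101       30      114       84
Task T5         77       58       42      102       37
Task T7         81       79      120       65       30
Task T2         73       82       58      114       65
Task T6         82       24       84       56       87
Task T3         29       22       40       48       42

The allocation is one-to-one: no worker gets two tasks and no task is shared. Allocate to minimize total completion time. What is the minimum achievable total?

Optimal: Eriksen→Task T4 (30 min), Santos→Task T6 (24 min), Okafor→Task T5 (42 min), Leclerc→Task T3 (48 min), Ivanova→Task T7 (30 min) — total 30+24+42+48+30 = 174 min.
Min-entry greedy (repeatedly take the single cheapest remaining cell) gives 180 min, worse by 6.
Next-best assignment: Eriksen→Task T4, Santos→Task T3, Okafor→Task T5, Leclerc→Task T6, Ivanova→Task T7 = 180 min.
No other one-to-one assignment undercuts 174 min.

Min total: 174 min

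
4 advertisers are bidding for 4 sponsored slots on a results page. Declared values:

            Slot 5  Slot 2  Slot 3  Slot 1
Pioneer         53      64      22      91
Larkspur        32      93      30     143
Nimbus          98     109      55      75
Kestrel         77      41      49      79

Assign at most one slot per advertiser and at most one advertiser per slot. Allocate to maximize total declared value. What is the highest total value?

Optimal: Pioneer→Slot 5 ($53), Larkspur→Slot 1 ($143), Nimbus→Slot 2 ($109), Kestrel→Slot 3 ($49) — total 53+143+109+49 = $354.
Column-greedy (each slot in turn goes to its best remaining advertiser) gives $331, worse by 23.
Checked against all permutations: $354 is optimal.

Max total: $354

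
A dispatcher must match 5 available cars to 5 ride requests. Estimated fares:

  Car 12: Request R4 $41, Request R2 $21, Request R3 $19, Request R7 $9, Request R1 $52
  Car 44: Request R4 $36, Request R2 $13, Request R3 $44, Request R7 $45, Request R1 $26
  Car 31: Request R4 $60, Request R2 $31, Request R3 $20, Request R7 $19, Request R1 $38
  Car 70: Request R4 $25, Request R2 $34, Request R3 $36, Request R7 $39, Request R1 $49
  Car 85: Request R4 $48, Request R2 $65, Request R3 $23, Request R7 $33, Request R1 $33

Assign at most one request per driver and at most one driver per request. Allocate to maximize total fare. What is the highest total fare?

This is the linear assignment problem.
Optimal: Car 12→Request R1 ($52), Car 44→Request R3 ($44), Car 31→Request R4 ($60), Car 70→Request R7 ($39), Car 85→Request R2 ($65) — total 52+44+60+39+65 = $260.
Row-greedy (each driver in turn takes its best remaining request) gives $258, worse by 2.
No other one-to-one assignment exceeds $260.

Max total: $260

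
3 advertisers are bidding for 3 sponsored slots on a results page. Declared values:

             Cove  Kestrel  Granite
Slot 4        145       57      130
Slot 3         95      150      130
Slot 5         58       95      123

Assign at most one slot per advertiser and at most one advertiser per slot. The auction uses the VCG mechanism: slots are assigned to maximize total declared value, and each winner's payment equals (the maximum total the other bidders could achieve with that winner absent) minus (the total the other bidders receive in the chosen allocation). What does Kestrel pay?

Kestrel pays $7.

Efficient allocation: Cove→Slot 4 ($145), Kestrel→Slot 3 ($150), Granite→Slot 5 ($123); total welfare W = $418.
Kestrel receives Slot 3 at value $150, so the others get W − 150 = $268.
Without Kestrel: best allocation of the remaining 2 bidders over all 3 slots is Cove→Slot 4 ($145), Granite→Slot 3 ($130), total $275.
VCG payment = (others' best without Kestrel) − (others' welfare with Kestrel) = 275 − 268 = $7.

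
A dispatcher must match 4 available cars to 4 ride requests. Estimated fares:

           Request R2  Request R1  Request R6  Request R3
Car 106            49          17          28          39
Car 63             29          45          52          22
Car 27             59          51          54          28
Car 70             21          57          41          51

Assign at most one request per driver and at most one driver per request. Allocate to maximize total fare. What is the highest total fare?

Optimal: Car 106→Request R3 ($39), Car 63→Request R6 ($52), Car 27→Request R2 ($59), Car 70→Request R1 ($57) — total 39+52+59+57 = $207.
Row-greedy (each driver in turn takes its best remaining request) gives $203, worse by 4.
Next-best assignment: Car 106→Request R2, Car 63→Request R6, Car 27→Request R1, Car 70→Request R3 = $203.

Maximum total: $207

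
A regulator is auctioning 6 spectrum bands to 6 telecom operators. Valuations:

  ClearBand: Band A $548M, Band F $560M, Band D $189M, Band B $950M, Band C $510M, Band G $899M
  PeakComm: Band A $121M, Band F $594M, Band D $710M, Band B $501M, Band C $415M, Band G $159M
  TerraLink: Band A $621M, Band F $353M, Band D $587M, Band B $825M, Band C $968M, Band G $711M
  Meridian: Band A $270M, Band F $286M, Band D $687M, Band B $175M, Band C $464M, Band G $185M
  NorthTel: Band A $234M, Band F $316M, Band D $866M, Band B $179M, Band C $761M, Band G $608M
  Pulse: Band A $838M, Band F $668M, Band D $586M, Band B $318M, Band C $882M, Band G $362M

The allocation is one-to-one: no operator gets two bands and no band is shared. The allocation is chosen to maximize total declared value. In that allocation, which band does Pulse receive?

Pulse receives Band A.

This is a one-to-one assignment (maximum-weight bipartite matching).
Optimal: ClearBand→Band B ($950M), PeakComm→Band F ($594M), TerraLink→Band C ($968M), Meridian→Band D ($687M), NorthTel→Band G ($608M), Pulse→Band A ($838M) — total 950+594+968+687+608+838 = $4645M.
Max-entry greedy (repeatedly take the single best remaining cell) gives $4401M, worse by 244.
Next-best assignment: ClearBand→Band G, PeakComm→Band F, TerraLink→Band B, Meridian→Band D, NorthTel→Band C, Pulse→Band A = $4604M.
Every other assignment is strictly worse.
Pulse's own top band is Band C ($882M), but forcing Pulse→Band C and reassigning the rest optimally gives only $4342M — worse by 303.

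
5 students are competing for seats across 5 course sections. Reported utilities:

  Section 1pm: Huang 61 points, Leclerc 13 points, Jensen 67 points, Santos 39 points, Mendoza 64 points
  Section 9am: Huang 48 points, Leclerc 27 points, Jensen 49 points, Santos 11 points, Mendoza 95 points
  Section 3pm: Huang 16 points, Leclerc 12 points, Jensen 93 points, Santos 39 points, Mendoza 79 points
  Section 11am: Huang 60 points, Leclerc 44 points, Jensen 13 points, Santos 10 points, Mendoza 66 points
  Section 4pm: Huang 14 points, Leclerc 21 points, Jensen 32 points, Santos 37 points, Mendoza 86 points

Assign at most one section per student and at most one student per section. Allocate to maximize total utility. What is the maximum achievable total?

Maximum total: 330 points

This is a one-to-one assignment (maximum-weight bipartite matching).
Optimal: Huang→Section 1pm (61 points), Leclerc→Section 11am (44 points), Jensen→Section 3pm (93 points), Santos→Section 4pm (37 points), Mendoza→Section 9am (95 points) — total 61+44+93+37+95 = 330 points.
Column-greedy (each section in turn goes to its best remaining student) gives 282 points, worse by 48.
Every other assignment is strictly worse.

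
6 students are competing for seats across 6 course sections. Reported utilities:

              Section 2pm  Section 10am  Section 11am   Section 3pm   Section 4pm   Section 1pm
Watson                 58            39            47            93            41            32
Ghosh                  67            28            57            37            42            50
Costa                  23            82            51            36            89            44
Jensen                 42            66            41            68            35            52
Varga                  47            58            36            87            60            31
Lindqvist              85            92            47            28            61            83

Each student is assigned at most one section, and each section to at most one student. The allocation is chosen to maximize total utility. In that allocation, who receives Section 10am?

Optimal: Watson→Section 2pm (58 points), Ghosh→Section 11am (57 points), Costa→Section 4pm (89 points), Jensen→Section 10am (66 points), Varga→Section 3pm (87 points), Lindqvist→Section 1pm (83 points) — total 58+57+89+66+87+83 = 440 points.
Column-greedy (each section in turn goes to its best remaining student) gives 429 points, worse by 11.
Jensen's own top section is Section 3pm (68 points), but forcing Jensen→Section 3pm and reassigning the rest optimally gives only 413 points — worse by 27.

Jensen receives Section 10am.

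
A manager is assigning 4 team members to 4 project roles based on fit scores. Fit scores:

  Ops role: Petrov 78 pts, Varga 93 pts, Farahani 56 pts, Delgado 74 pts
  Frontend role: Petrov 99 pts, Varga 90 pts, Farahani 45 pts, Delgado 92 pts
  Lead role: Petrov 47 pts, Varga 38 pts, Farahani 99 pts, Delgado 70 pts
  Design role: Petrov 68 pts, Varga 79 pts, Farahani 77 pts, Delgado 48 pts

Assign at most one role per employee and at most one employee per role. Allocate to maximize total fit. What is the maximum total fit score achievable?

Maximum total: 352 pts

Treat this as an assignment problem: match each employee to one role.
Optimal: Petrov→Design role (68 pts), Varga→Ops role (93 pts), Farahani→Lead role (99 pts), Delgado→Frontend role (92 pts) — total 68+93+99+92 = 352 pts.
Row-greedy (each employee in turn takes its best remaining role) gives 339 pts, worse by 13.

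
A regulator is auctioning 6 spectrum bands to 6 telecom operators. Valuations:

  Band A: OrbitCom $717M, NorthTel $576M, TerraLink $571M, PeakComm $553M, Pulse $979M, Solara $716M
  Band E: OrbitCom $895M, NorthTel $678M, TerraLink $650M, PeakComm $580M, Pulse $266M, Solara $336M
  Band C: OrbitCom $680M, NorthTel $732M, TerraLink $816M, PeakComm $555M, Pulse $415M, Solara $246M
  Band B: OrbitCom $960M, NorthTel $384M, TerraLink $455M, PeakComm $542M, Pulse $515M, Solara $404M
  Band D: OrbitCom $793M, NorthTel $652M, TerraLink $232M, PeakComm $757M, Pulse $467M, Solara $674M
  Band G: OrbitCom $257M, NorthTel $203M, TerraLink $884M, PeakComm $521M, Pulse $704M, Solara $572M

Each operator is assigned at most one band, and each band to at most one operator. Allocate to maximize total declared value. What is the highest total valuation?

Max total: $4809M

Optimal: OrbitCom→Band B ($960M), NorthTel→Band C ($732M), TerraLink→Band G ($884M), PeakComm→Band E ($580M), Pulse→Band A ($979M), Solara→Band D ($674M) — total 960+732+884+580+979+674 = $4809M.
Row-greedy (each operator in turn takes its best remaining band) gives $4648M, worse by 161.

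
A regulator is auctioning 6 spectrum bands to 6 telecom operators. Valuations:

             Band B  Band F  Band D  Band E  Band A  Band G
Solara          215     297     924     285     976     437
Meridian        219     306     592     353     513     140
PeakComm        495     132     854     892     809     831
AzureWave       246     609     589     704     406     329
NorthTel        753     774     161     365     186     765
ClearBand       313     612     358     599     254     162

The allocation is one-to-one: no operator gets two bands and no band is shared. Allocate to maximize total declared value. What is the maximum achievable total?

Treat this as an assignment problem: match each operator to one band.
Optimal: Solara→Band A ($976M), Meridian→Band D ($592M), PeakComm→Band G ($831M), AzureWave→Band E ($704M), NorthTel→Band B ($753M), ClearBand→Band F ($612M) — total 976+592+831+704+753+612 = $4468M.
Row-greedy (each operator in turn takes its best remaining band) gives $4147M, worse by 321.
Swapping AzureWave↔Meridian (AzureWave→Band D $589M, Meridian→Band E $353M) loses 354.

Maximum total: $4468M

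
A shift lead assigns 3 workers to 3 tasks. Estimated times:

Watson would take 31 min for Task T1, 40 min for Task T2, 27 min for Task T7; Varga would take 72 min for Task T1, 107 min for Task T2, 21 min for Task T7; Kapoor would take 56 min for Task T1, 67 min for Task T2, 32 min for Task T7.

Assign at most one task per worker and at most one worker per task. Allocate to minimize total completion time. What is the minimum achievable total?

Min total: 117 min

This is a one-to-one assignment (minimum-cost bipartite matching).
Optimal: Watson→Task T2 (40 min), Varga→Task T7 (21 min), Kapoor→Task T1 (56 min) — total 40+21+56 = 117 min.
Column-greedy (each task in turn goes to its cheapest remaining worker) gives 119 min, worse by 2.
Next-best assignment: Watson→Task T1, Varga→Task T7, Kapoor→Task T2 = 119 min.
Swapping Watson↔Kapoor (Watson→Task T1 31 min, Kapoor→Task T2 67 min) adds 2.
Checked against all permutations: 117 min is optimal.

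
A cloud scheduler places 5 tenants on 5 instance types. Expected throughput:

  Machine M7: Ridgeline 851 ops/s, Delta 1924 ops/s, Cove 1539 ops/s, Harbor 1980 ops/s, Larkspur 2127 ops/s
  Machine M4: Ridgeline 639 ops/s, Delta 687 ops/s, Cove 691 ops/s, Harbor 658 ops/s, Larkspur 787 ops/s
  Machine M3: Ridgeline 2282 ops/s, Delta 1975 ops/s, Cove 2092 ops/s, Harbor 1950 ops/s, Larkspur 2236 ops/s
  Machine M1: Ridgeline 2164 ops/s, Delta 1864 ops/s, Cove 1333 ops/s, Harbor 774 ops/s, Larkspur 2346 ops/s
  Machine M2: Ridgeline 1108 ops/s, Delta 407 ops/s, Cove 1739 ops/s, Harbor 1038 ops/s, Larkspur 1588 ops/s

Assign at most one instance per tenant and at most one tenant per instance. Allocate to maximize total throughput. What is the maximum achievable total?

This is a one-to-one assignment (maximum-weight bipartite matching).
Optimal: Ridgeline→Machine M3 (2282 ops/s), Delta→Machine M4 (687 ops/s), Cove→Machine M2 (1739 ops/s), Harbor→Machine M7 (1980 ops/s), Larkspur→Machine M1 (2346 ops/s) — total 2282+687+1739+1980+2346 = 9034 ops/s.
Swapping Delta↔Ridgeline (Delta→Machine M3 1975 ops/s, Ridgeline→Machine M4 639 ops/s) loses 355.

Maximum total: 9034 ops/s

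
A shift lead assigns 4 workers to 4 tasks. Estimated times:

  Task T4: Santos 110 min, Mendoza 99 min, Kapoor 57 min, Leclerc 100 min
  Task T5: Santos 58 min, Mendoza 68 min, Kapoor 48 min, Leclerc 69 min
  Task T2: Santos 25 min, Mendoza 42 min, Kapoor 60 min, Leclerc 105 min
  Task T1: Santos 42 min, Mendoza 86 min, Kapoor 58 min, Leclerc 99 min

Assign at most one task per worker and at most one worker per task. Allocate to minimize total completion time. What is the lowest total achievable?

Optimal: Santos→Task T1 (42 min), Mendoza→Task T2 (42 min), Kapoor→Task T4 (57 min), Leclerc→Task T5 (69 min) — total 42+42+57+69 = 210 min.
Min-entry greedy (repeatedly take the single cheapest remaining cell) gives 259 min, worse by 49.
Swapping Leclerc↔Kapoor (Leclerc→Task T4 100 min, Kapoor→Task T5 48 min) adds 22.

Min total: 210 min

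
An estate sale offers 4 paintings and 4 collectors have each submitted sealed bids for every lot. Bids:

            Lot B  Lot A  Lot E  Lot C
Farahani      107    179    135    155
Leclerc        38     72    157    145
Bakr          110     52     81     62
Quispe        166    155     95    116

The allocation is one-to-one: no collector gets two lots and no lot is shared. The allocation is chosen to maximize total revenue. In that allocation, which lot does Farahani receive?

Farahani receives Lot C.

This is the linear assignment problem.
Optimal: Farahani→Lot C ($155), Leclerc→Lot E ($157), Bakr→Lot B ($110), Quispe→Lot A ($155) — total 155+157+110+155 = $577.
Row-greedy (each collector in turn takes its best remaining lot) gives $562, worse by 15.
Farahani's own top lot is Lot A ($179), but forcing Farahani→Lot A and reassigning the rest optimally gives only $571 — worse by 6.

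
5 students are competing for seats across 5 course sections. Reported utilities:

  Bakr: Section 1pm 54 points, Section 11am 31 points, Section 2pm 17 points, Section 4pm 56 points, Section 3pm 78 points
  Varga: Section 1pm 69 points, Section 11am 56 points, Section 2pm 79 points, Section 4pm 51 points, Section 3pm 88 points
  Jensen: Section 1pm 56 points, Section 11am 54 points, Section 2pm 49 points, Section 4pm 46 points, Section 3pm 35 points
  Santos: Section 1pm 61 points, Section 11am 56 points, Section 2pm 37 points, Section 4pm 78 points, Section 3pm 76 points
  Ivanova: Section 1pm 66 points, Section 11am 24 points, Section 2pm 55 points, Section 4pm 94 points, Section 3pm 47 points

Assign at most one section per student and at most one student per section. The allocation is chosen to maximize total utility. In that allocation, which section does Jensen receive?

This is the linear assignment problem.
Optimal: Bakr→Section 3pm (78 points), Varga→Section 2pm (79 points), Jensen→Section 11am (54 points), Santos→Section 1pm (61 points), Ivanova→Section 4pm (94 points) — total 78+79+54+61+94 = 366 points.
Row-greedy (each student in turn takes its best remaining section) gives 315 points, worse by 51.
Checked against all permutations: 366 points is optimal.
Jensen's own top section is Section 1pm (56 points), but forcing Jensen→Section 1pm and reassigning the rest optimally gives only 363 points — worse by 3.

Jensen receives Section 11am.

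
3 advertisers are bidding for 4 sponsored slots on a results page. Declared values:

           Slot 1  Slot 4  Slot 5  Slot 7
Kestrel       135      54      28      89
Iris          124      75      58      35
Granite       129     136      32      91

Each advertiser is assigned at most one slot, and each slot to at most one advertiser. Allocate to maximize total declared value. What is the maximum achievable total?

This is the linear assignment problem.
Optimal: Kestrel→Slot 7 ($89), Iris→Slot 1 ($124), Granite→Slot 4 ($136) — total 89+124+136 = $349.
Next-best assignment: Kestrel→Slot 1, Iris→Slot 5, Granite→Slot 4 = $329.

Maximum total: $349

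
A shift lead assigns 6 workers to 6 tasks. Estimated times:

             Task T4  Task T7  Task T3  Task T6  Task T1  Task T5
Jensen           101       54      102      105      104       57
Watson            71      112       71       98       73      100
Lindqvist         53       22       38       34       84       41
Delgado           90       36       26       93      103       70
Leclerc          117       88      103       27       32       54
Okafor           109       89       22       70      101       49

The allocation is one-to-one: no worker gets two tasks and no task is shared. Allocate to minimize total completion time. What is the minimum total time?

Optimal: Jensen→Task T5 (57 min), Watson→Task T4 (71 min), Lindqvist→Task T6 (34 min), Delgado→Task T7 (36 min), Leclerc→Task T1 (32 min), Okafor→Task T3 (22 min) — total 57+71+34+36+32+22 = 252 min.
Column-greedy (each task in turn goes to its cheapest remaining worker) gives 268 min, worse by 16.
Next-best assignment: Jensen→Task T7, Watson→Task T4, Lindqvist→Task T6, Delgado→Task T3, Leclerc→Task T1, Okafor→Task T5 = 266 min.

Min total: 252 min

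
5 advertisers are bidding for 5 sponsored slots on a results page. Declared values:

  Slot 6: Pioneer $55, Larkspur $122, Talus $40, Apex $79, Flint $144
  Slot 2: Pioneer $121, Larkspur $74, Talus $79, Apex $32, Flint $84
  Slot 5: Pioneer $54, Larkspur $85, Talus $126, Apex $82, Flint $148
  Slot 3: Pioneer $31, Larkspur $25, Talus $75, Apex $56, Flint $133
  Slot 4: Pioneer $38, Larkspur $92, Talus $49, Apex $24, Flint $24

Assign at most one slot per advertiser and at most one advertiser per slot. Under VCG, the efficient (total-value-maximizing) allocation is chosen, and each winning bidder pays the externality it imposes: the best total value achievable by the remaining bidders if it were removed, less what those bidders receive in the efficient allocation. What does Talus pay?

Efficient allocation: Pioneer→Slot 2 ($121), Larkspur→Slot 4 ($92), Talus→Slot 5 ($126), Apex→Slot 6 ($79), Flint→Slot 3 ($133); total welfare W = $551.
Talus receives Slot 5 at value $126, so the others get W − 126 = $425.
Without Talus: best allocation of the remaining 4 bidders over all 5 slots is Pioneer→Slot 2 ($121), Larkspur→Slot 6 ($122), Apex→Slot 5 ($82), Flint→Slot 3 ($133), total $458.
VCG payment = (others' best without Talus) − (others' welfare with Talus) = 458 − 425 = $33.

Talus pays $33.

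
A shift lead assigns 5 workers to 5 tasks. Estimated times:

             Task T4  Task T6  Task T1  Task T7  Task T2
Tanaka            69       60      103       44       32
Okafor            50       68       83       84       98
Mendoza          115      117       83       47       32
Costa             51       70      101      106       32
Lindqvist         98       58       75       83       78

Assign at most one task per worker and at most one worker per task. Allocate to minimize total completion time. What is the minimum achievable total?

Minimum total: 264 min

Treat this as an assignment problem: match each worker to one task.
Optimal: Tanaka→Task T6 (60 min), Okafor→Task T4 (50 min), Mendoza→Task T7 (47 min), Costa→Task T2 (32 min), Lindqvist→Task T1 (75 min) — total 60+50+47+32+75 = 264 min.
Next-best assignment: Tanaka→Task T7, Okafor→Task T4, Mendoza→Task T1, Costa→Task T2, Lindqvist→Task T6 = 267 min.
Swapping Mendoza↔Tanaka (Mendoza→Task T6 117 min, Tanaka→Task T7 44 min) adds 54.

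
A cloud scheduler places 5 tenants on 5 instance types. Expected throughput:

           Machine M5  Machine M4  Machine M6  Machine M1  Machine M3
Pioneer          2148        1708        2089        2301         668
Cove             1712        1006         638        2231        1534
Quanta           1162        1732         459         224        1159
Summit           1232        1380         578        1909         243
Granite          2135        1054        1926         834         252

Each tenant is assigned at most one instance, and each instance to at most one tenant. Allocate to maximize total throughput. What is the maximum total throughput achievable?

Optimal: Pioneer→Machine M6 (2089 ops/s), Cove→Machine M3 (1534 ops/s), Quanta→Machine M4 (1732 ops/s), Summit→Machine M1 (1909 ops/s), Granite→Machine M5 (2135 ops/s) — total 2089+1534+1732+1909+2135 = 9399 ops/s.
Max-entry greedy (repeatedly take the single best remaining cell) gives 8280 ops/s, worse by 1119.
Next-best assignment: Pioneer→Machine M5, Cove→Machine M3, Quanta→Machine M4, Summit→Machine M1, Granite→Machine M6 = 9249 ops/s.
Swapping Quanta↔Cove (Quanta→Machine M3 1159 ops/s, Cove→Machine M4 1006 ops/s) loses 1101.
Every other assignment is strictly worse.

Max total: 9399 ops/s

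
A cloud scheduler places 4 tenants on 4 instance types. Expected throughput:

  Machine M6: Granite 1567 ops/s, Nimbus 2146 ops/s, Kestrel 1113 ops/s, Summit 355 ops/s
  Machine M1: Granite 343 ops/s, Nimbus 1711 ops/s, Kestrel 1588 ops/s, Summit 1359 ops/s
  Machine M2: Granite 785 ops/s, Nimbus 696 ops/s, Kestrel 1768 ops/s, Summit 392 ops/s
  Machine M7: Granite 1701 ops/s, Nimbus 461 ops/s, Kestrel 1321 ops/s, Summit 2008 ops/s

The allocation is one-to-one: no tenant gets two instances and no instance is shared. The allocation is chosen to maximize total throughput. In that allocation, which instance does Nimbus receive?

Nimbus receives Machine M1.

Treat this as an assignment problem: match each tenant to one instance.
Optimal: Granite→Machine M6 (1567 ops/s), Nimbus→Machine M1 (1711 ops/s), Kestrel→Machine M2 (1768 ops/s), Summit→Machine M7 (2008 ops/s) — total 1567+1711+1768+2008 = 7054 ops/s.
Max-entry greedy (repeatedly take the single best remaining cell) gives 6265 ops/s, worse by 789.
Next-best assignment: Granite→Machine M7, Nimbus→Machine M6, Kestrel→Machine M2, Summit→Machine M1 = 6974 ops/s.
Swapping Nimbus↔Summit (Nimbus→Machine M7 461 ops/s, Summit→Machine M1 1359 ops/s) loses 1899.
Nimbus's own top instance is Machine M6 (2146 ops/s), but forcing Nimbus→Machine M6 and reassigning the rest optimally gives only 6974 ops/s — worse by 80.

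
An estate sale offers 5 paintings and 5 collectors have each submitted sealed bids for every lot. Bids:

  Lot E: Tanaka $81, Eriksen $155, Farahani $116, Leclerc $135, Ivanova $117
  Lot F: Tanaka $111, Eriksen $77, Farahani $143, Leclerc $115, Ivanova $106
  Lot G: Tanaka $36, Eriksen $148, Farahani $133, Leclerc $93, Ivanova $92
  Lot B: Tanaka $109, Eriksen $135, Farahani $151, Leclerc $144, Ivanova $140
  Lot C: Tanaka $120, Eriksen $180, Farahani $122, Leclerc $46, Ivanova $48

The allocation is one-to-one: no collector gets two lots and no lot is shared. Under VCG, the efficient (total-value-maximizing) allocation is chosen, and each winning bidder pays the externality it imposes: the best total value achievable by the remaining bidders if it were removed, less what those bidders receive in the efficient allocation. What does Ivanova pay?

Ivanova pays $18.

Efficient allocation: Tanaka→Lot F ($111), Eriksen→Lot C ($180), Farahani→Lot G ($133), Leclerc→Lot E ($135), Ivanova→Lot B ($140); total welfare W = $699.
Ivanova receives Lot B at value $140, so the others get W − 140 = $559.
Without Ivanova: best allocation of the remaining 4 bidders over all 5 lots is Tanaka→Lot F ($111), Eriksen→Lot C ($180), Farahani→Lot B ($151), Leclerc→Lot E ($135), total $577.
VCG payment = (others' best without Ivanova) − (others' welfare with Ivanova) = 577 − 559 = $18.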